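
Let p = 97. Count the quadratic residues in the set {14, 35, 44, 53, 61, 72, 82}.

(14/97) = -1 → non-residue.
(35/97) = +1 → QR.
(44/97) = +1 → QR.
(53/97) = +1 → QR.
(61/97) = +1 → QR.
(72/97) = +1 → QR.
(82/97) = -1 → non-residue.
Total quadratic residues among the 7: 5.

5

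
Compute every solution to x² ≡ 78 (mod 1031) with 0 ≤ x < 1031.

Since 1031 ≡ 3 (mod 4), a square root of 78 is 78^((1031+1)/4) = 78^258 mod 1031.
Repeated squaring: 78^2≡929, 78^4≡94, 78^8≡588, 78^16≡359, 78^32≡6, 78^64≡36, 78^128≡265, 78^256≡117 (mod 1031).
78^258 = 78^(256+2) ≡ 438 (mod 1031).
Check: 438² = 191844 ≡ 78 (mod 1031). The two roots are 438 and 593.

438, 593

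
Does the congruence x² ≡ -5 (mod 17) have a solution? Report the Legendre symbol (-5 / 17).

-1

First reduce: -5 ≡ 12 (mod 17).
Pull out 2^2: since 17 ≡ 1 (mod 8), (2/17) = +1, so (2/17)^2 = +1.
Reciprocity: 3 ≡ 3 and 17 ≡ 1 (mod 4), so (3/17) = +(17/3).
Reduce top mod 3: now compute (2/3).
Pull out 2: since 3 ≡ 3 (mod 8), (2/3) = -1.
Reached (1/3) = 1. Collecting the sign flips along the way, the symbol is -1.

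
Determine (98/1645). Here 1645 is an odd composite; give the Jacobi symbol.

0

Pull out 2: since 1645 ≡ 5 (mod 8), (2/1645) = -1.
Reciprocity: 49 ≡ 1 and 1645 ≡ 1 (mod 4), so (49/1645) = +(1645/49).
Reduce top mod 49: now compute (28/49).
Pull out 2^2: since 49 ≡ 1 (mod 8), (2/49) = +1, so (2/49)^2 = +1.
Reciprocity: 7 ≡ 3 and 49 ≡ 1 (mod 4), so (7/49) = +(49/7).
Reduce top mod 7: now compute (0/7).
Top reduces to 0: gcd > 1, so the symbol is 0.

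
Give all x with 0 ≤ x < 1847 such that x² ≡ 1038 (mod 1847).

Since 1847 ≡ 3 (mod 4), a square root of 1038 is 1038^((1847+1)/4) = 1038^462 mod 1847.
Repeated squaring: 1038^2≡643, 1038^4≡1568, 1038^8≡267, 1038^16≡1103, 1038^32≡1283, 1038^64≡412, 1038^128≡1667, 1038^256≡1001 (mod 1847).
1038^462 = 1038^(256+128+64+8+4+2) ≡ 164 (mod 1847).
Check: 164² = 26896 ≡ 1038 (mod 1847). The two roots are 164 and 1683.

164, 1683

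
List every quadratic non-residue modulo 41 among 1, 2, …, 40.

3,6,7,11,12,13,14,15,17,19,22,24,26,27,28,29,30,34,35,38

Square k = 1,…,20 (k and 41−k give the same square):
1²=1, 2²=4, 3²=9, 4²=16, 5²=25, 6²=36, 7²≡8, 8²≡23, 9²≡40, 10²≡18, 11²≡39, 12²≡21, 13²≡5, 14²≡32, 15²≡20, 16²≡10, 17²≡2, 18²≡37, 19²≡33, 20²≡31 (mod 41).
The residues are {1, 2, 4, 5, 8, 9, 10, 16, 18, 20, 21, 23, 25, 31, 32, 33, 36, 37, 39, 40}; the non-residues are the remaining 20 nonzero classes.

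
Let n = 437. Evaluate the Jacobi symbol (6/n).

Pull out 2: since 437 ≡ 5 (mod 8), (2/437) = -1.
Reciprocity: 3 ≡ 3 and 437 ≡ 1 (mod 4), so (3/437) = +(437/3).
Reduce top mod 3: now compute (2/3).
Pull out 2: since 3 ≡ 3 (mod 8), (2/3) = -1.
Reached (1/3) = 1. Collecting the sign flips along the way, the symbol is +1.

1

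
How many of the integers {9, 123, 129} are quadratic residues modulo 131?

3

(9/131) = +1 → QR.
(123/131) = +1 → QR.
(129/131) = +1 → QR.
Total quadratic residues among the 3: 3.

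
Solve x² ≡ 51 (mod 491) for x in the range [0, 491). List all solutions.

202, 289

Since 491 ≡ 3 (mod 4), a square root of 51 is 51^((491+1)/4) = 51^123 mod 491.
Repeated squaring: 51^2≡146, 51^4≡203, 51^8≡456, 51^16≡243, 51^32≡129, 51^64≡438 (mod 491).
51^123 = 51^(64+32+16+8+2+1) ≡ 289 (mod 491).
Check: 289² = 83521 ≡ 51 (mod 491). The two roots are 202 and 289.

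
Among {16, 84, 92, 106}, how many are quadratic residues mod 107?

(16/107) = +1 → QR.
(84/107) = -1 → non-residue.
(92/107) = +1 → QR.
(106/107) = -1 → non-residue.
Total quadratic residues among the 4: 2.

2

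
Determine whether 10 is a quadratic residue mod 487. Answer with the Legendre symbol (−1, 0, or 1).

-1

Pull out 2: since 487 ≡ 7 (mod 8), (2/487) = +1.
Reciprocity: 5 ≡ 1 and 487 ≡ 3 (mod 4), so (5/487) = +(487/5).
Reduce top mod 5: now compute (2/5).
Pull out 2: since 5 ≡ 5 (mod 8), (2/5) = -1.
Reached (1/5) = 1. Collecting the sign flips along the way, the symbol is -1.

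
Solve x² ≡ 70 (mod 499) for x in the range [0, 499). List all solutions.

Since 499 ≡ 3 (mod 4), a square root of 70 is 70^((499+1)/4) = 70^125 mod 499.
Repeated squaring: 70^2≡409, 70^4≡116, 70^8≡482, 70^16≡289, 70^32≡188, 70^64≡414 (mod 499).
70^125 = 70^(64+32+16+8+4+1) ≡ 84 (mod 499).
Check: 84² = 7056 ≡ 70 (mod 499). The two roots are 84 and 415.

84, 415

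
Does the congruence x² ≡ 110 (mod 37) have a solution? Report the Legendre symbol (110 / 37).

First reduce: 110 ≡ 36 (mod 37).
Pull out 2^2: since 37 ≡ 5 (mod 8), (2/37) = -1, so (2/37)^2 = +1.
Reciprocity: 9 ≡ 1 and 37 ≡ 1 (mod 4), so (9/37) = +(37/9).
Reduce top mod 9: now compute (1/9).
Reached (1/9) = 1. Collecting the sign flips along the way, the symbol is +1.

1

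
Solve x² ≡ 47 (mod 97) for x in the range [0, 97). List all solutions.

12, 85

97 ≡ 1 (mod 4), so we find a root by search.
Trying successive values, 12² = 144 ≡ 47 (mod 97). The other root is 97 − 12 = 85.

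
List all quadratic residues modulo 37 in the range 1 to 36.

1 3 4 7 9 10 11 12 16 21 25 26 27 28 30 33 34 36

Square k = 1,…,18 (k and 37−k give the same square):
1²=1, 2²=4, 3²=9, 4²=16, 5²=25, 6²=36, 7²≡12, 8²≡27, 9²≡7, 10²≡26, 11²≡10, 12²≡33, 13²≡21, 14²≡11, 15²≡3, 16²≡34, 17²≡30, 18²≡28 (mod 37).
So the quadratic residues mod 37 are {1, 3, 4, 7, 9, 10, 11, 12, 16, 21, 25, 26, 27, 28, 30, 33, 34, 36}.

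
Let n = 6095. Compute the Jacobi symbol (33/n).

-1

Reciprocity: 33 ≡ 1 and 6095 ≡ 3 (mod 4), so (33/6095) = +(6095/33).
Reduce top mod 33: now compute (23/33).
Reciprocity: 23 ≡ 3 and 33 ≡ 1 (mod 4), so (23/33) = +(33/23).
Reduce top mod 23: now compute (10/23).
Pull out 2: since 23 ≡ 7 (mod 8), (2/23) = +1.
Reciprocity: 5 ≡ 1 and 23 ≡ 3 (mod 4), so (5/23) = +(23/5).
Reduce top mod 5: now compute (3/5).
Reciprocity: 3 ≡ 3 and 5 ≡ 1 (mod 4), so (3/5) = +(5/3).
Reduce top mod 3: now compute (2/3).
Pull out 2: since 3 ≡ 3 (mod 8), (2/3) = -1.
Reached (1/3) = 1. Collecting the sign flips along the way, the symbol is -1.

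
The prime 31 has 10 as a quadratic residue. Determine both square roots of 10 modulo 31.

14, 17

Since 31 ≡ 3 (mod 4), a square root of 10 is 10^((31+1)/4) = 10^8 mod 31.
Repeated squaring: 10^2≡7, 10^4≡18, 10^8≡14 (mod 31).
10^8 = 10^(8) ≡ 14 (mod 31).
Check: 14² = 196 ≡ 10 (mod 31). The two roots are 14 and 17.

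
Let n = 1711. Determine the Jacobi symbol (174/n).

0

Pull out 2: since 1711 ≡ 7 (mod 8), (2/1711) = +1.
Reciprocity: 87 ≡ 3 and 1711 ≡ 3 (mod 4), so (87/1711) = −(1711/87).
Reduce top mod 87: now compute (58/87).
Pull out 2: since 87 ≡ 7 (mod 8), (2/87) = +1.
Reciprocity: 29 ≡ 1 and 87 ≡ 3 (mod 4), so (29/87) = +(87/29).
Reduce top mod 29: now compute (0/29).
Top reduces to 0: gcd > 1, so the symbol is 0.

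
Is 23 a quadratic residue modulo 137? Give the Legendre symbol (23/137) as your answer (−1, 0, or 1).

-1

Reciprocity: 23 ≡ 3 and 137 ≡ 1 (mod 4), so (23/137) = +(137/23).
Reduce top mod 23: now compute (22/23).
Pull out 2: since 23 ≡ 7 (mod 8), (2/23) = +1.
Reciprocity: 11 ≡ 3 and 23 ≡ 3 (mod 4), so (11/23) = −(23/11).
Reduce top mod 11: now compute (1/11).
Reached (1/11) = 1. Collecting the sign flips along the way, the symbol is -1.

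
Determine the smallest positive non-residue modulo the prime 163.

(2/163) = −1, so 2 is the smallest positive non-residue mod 163.

2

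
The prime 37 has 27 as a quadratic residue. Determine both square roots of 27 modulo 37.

8, 29

37 ≡ 1 (mod 4), so we find a root by search.
Trying successive values, 8² = 64 ≡ 27 (mod 37). The other root is 37 − 8 = 29.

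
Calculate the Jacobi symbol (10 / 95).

0

Pull out 2: since 95 ≡ 7 (mod 8), (2/95) = +1.
Reciprocity: 5 ≡ 1 and 95 ≡ 3 (mod 4), so (5/95) = +(95/5).
Reduce top mod 5: now compute (0/5).
Top reduces to 0: gcd > 1, so the symbol is 0.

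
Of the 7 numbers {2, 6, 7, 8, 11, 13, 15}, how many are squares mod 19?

(2/19) = -1 → non-residue.
(6/19) = +1 → QR.
(7/19) = +1 → QR.
(8/19) = -1 → non-residue.
(11/19) = +1 → QR.
(13/19) = -1 → non-residue.
(15/19) = -1 → non-residue.
Total quadratic residues among the 7: 3.

3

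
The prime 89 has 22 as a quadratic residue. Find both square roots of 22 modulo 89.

17, 72

89 ≡ 1 (mod 4), so we find a root by search.
Trying successive values, 17² = 289 ≡ 22 (mod 89). The other root is 89 − 17 = 72.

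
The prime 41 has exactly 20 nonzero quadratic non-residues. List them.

Square k = 1,…,20 (k and 41−k give the same square):
1²=1, 2²=4, 3²=9, 4²=16, 5²=25, 6²=36, 7²≡8, 8²≡23, 9²≡40, 10²≡18, 11²≡39, 12²≡21, 13²≡5, 14²≡32, 15²≡20, 16²≡10, 17²≡2, 18²≡37, 19²≡33, 20²≡31 (mod 41).
The residues are {1, 2, 4, 5, 8, 9, 10, 16, 18, 20, 21, 23, 25, 31, 32, 33, 36, 37, 39, 40}; the non-residues are the remaining 20 nonzero classes.

3, 6, 7, 11, 12, 13, 14, 15, 17, 19, 22, 24, 26, 27, 28, 29, 30, 34, 35, 38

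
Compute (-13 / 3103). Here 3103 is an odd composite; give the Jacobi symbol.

First reduce: -13 ≡ 3090 (mod 3103).
Pull out 2: since 3103 ≡ 7 (mod 8), (2/3103) = +1.
Reciprocity: 1545 ≡ 1 and 3103 ≡ 3 (mod 4), so (1545/3103) = +(3103/1545).
Reduce top mod 1545: now compute (13/1545).
Reciprocity: 13 ≡ 1 and 1545 ≡ 1 (mod 4), so (13/1545) = +(1545/13).
Reduce top mod 13: now compute (11/13).
Reciprocity: 11 ≡ 3 and 13 ≡ 1 (mod 4), so (11/13) = +(13/11).
Reduce top mod 11: now compute (2/11).
Pull out 2: since 11 ≡ 3 (mod 8), (2/11) = -1.
Reached (1/11) = 1. Collecting the sign flips along the way, the symbol is -1.

-1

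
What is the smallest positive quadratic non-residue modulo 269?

2

(2/269) = −1, so 2 is the smallest positive non-residue mod 269.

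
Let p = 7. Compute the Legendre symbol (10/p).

Euler's criterion: (10/7) ≡ 3^3 (mod 7).
3^2 ≡ 2 (mod 7)
3^3 = 3^(2+1) ≡ 6 (mod 7).
Result is 6 ≡ −1, so (10/7) = −1.

-1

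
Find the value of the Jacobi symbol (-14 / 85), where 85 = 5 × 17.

-1

First reduce: -14 ≡ 71 (mod 85).
Reciprocity: 71 ≡ 3 and 85 ≡ 1 (mod 4), so (71/85) = +(85/71).
Reduce top mod 71: now compute (14/71).
Pull out 2: since 71 ≡ 7 (mod 8), (2/71) = +1.
Reciprocity: 7 ≡ 3 and 71 ≡ 3 (mod 4), so (7/71) = −(71/7).
Reduce top mod 7: now compute (1/7).
Reached (1/7) = 1. Collecting the sign flips along the way, the symbol is -1.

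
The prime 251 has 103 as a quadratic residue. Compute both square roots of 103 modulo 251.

75, 176

Since 251 ≡ 3 (mod 4), a square root of 103 is 103^((251+1)/4) = 103^63 mod 251.
Repeated squaring: 103^2≡67, 103^4≡222, 103^8≡88, 103^16≡214, 103^32≡114 (mod 251).
103^63 = 103^(32+16+8+4+2+1) ≡ 75 (mod 251).
Check: 75² = 5625 ≡ 103 (mod 251). The two roots are 75 and 176.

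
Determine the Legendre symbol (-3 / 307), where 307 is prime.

First reduce: -3 ≡ 304 (mod 307).
Pull out 2^4: since 307 ≡ 3 (mod 8), (2/307) = -1, so (2/307)^4 = +1.
Reciprocity: 19 ≡ 3 and 307 ≡ 3 (mod 4), so (19/307) = −(307/19).
Reduce top mod 19: now compute (3/19).
Reciprocity: 3 ≡ 3 and 19 ≡ 3 (mod 4), so (3/19) = −(19/3).
Reduce top mod 3: now compute (1/3).
Reached (1/3) = 1. Collecting the sign flips along the way, the symbol is +1.

1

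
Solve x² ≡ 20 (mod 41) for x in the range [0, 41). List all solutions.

41 ≡ 1 (mod 4), so we find a root by search.
Trying successive values, 15² = 225 ≡ 20 (mod 41). The other root is 41 − 15 = 26.

15, 26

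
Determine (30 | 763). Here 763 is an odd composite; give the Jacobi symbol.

-1

Pull out 2: since 763 ≡ 3 (mod 8), (2/763) = -1.
Reciprocity: 15 ≡ 3 and 763 ≡ 3 (mod 4), so (15/763) = −(763/15).
Reduce top mod 15: now compute (13/15).
Reciprocity: 13 ≡ 1 and 15 ≡ 3 (mod 4), so (13/15) = +(15/13).
Reduce top mod 13: now compute (2/13).
Pull out 2: since 13 ≡ 5 (mod 8), (2/13) = -1.
Reached (1/13) = 1. Collecting the sign flips along the way, the symbol is -1.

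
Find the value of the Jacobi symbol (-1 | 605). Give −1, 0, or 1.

1

First reduce: -1 ≡ 604 (mod 605).
Pull out 2^2: since 605 ≡ 5 (mod 8), (2/605) = -1, so (2/605)^2 = +1.
Reciprocity: 151 ≡ 3 and 605 ≡ 1 (mod 4), so (151/605) = +(605/151).
Reduce top mod 151: now compute (1/151).
Reached (1/151) = 1. Collecting the sign flips along the way, the symbol is +1.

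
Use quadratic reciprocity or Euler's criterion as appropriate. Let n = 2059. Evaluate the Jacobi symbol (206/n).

-1

Pull out 2: since 2059 ≡ 3 (mod 8), (2/2059) = -1.
Reciprocity: 103 ≡ 3 and 2059 ≡ 3 (mod 4), so (103/2059) = −(2059/103).
Reduce top mod 103: now compute (102/103).
Pull out 2: since 103 ≡ 7 (mod 8), (2/103) = +1.
Reciprocity: 51 ≡ 3 and 103 ≡ 3 (mod 4), so (51/103) = −(103/51).
Reduce top mod 51: now compute (1/51).
Reached (1/51) = 1. Collecting the sign flips along the way, the symbol is -1.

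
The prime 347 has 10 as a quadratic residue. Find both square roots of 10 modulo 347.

125, 222

Since 347 ≡ 3 (mod 4), a square root of 10 is 10^((347+1)/4) = 10^87 mod 347.
Repeated squaring: 10^2≡100, 10^4≡284, 10^8≡152, 10^16≡202, 10^32≡205, 10^64≡38 (mod 347).
10^87 = 10^(64+16+4+2+1) ≡ 222 (mod 347).
Check: 222² = 49284 ≡ 10 (mod 347). The two roots are 125 and 222.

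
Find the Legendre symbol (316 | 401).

Pull out 2^2: since 401 ≡ 1 (mod 8), (2/401) = +1, so (2/401)^2 = +1.
Reciprocity: 79 ≡ 3 and 401 ≡ 1 (mod 4), so (79/401) = +(401/79).
Reduce top mod 79: now compute (6/79).
Pull out 2: since 79 ≡ 7 (mod 8), (2/79) = +1.
Reciprocity: 3 ≡ 3 and 79 ≡ 3 (mod 4), so (3/79) = −(79/3).
Reduce top mod 3: now compute (1/3).
Reached (1/3) = 1. Collecting the sign flips along the way, the symbol is -1.

-1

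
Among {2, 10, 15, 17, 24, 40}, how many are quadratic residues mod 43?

5

(2/43) = -1 → non-residue.
(10/43) = +1 → QR.
(15/43) = +1 → QR.
(17/43) = +1 → QR.
(24/43) = +1 → QR.
(40/43) = +1 → QR.
Total quadratic residues among the 6: 5.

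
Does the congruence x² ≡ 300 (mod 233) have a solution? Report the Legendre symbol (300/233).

-1

First reduce: 300 ≡ 67 (mod 233).
Reciprocity: 67 ≡ 3 and 233 ≡ 1 (mod 4), so (67/233) = +(233/67).
Reduce top mod 67: now compute (32/67).
Pull out 2^5: since 67 ≡ 3 (mod 8), (2/67) = -1, so (2/67)^5 = -1.
Reached (1/67) = 1. Collecting the sign flips along the way, the symbol is -1.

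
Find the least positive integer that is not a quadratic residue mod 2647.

(2/2647) = +1, so 2 is a residue.
(3/2647) = −1, so 3 is the smallest positive non-residue mod 2647.

3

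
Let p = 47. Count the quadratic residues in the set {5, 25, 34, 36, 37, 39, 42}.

(5/47) = -1 → non-residue.
(25/47) = +1 → QR.
(34/47) = +1 → QR.
(36/47) = +1 → QR.
(37/47) = +1 → QR.
(39/47) = -1 → non-residue.
(42/47) = +1 → QR.
Total quadratic residues among the 7: 5.

5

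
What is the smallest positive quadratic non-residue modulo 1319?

13

(2/1319) = +1, so 2 is a residue.
(3/1319) = +1, so 3 is a residue.
(4/1319) = +1, so 4 is a residue.
(5/1319) = +1, so 5 is a residue.
(6/1319) = +1, so 6 is a residue.
(7/1319) = +1, so 7 is a residue.
(8/1319) = +1, so 8 is a residue.
(9/1319) = +1, so 9 is a residue.
(10/1319) = +1, so 10 is a residue.
(11/1319) = +1, so 11 is a residue.
(12/1319) = +1, so 12 is a residue.
(13/1319) = −1, so 13 is the smallest positive non-residue mod 1319.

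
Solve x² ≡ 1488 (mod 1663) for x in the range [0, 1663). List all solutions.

Since 1663 ≡ 3 (mod 4), a square root of 1488 is 1488^((1663+1)/4) = 1488^416 mod 1663.
Repeated squaring: 1488^2≡691, 1488^4≡200, 1488^8≡88, 1488^16≡1092, 1488^32≡93, 1488^64≡334, 1488^128≡135, 1488^256≡1595 (mod 1663).
1488^416 = 1488^(256+128+32) ≡ 1042 (mod 1663).
Check: 1042² = 1085764 ≡ 1488 (mod 1663). The two roots are 621 and 1042.

621, 1042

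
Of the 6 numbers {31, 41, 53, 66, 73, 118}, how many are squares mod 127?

3

(31/127) = +1 → QR.
(41/127) = +1 → QR.
(53/127) = -1 → non-residue.
(66/127) = -1 → non-residue.
(73/127) = +1 → QR.
(118/127) = -1 → non-residue.
Total quadratic residues among the 6: 3.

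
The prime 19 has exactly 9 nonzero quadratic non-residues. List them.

2 3 8 10 12 13 14 15 18

Square k = 1,…,9 (k and 19−k give the same square):
1²=1, 2²=4, 3²=9, 4²=16, 5²≡6, 6²≡17, 7²≡11, 8²≡7, 9²≡5 (mod 19).
The residues are {1, 4, 5, 6, 7, 9, 11, 16, 17}; the non-residues are the remaining 9 nonzero classes.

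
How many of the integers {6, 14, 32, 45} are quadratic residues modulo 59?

(6/59) = -1 → non-residue.
(14/59) = -1 → non-residue.
(32/59) = -1 → non-residue.
(45/59) = +1 → QR.
Total quadratic residues among the 4: 1.

1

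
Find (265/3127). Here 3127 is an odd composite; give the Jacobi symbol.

0

Reciprocity: 265 ≡ 1 and 3127 ≡ 3 (mod 4), so (265/3127) = +(3127/265).
Reduce top mod 265: now compute (212/265).
Pull out 2^2: since 265 ≡ 1 (mod 8), (2/265) = +1, so (2/265)^2 = +1.
Reciprocity: 53 ≡ 1 and 265 ≡ 1 (mod 4), so (53/265) = +(265/53).
Reduce top mod 53: now compute (0/53).
Top reduces to 0: gcd > 1, so the symbol is 0.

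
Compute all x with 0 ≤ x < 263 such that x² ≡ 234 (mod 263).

51, 212

Since 263 ≡ 3 (mod 4), a square root of 234 is 234^((263+1)/4) = 234^66 mod 263.
Repeated squaring: 234^2≡52, 234^4≡74, 234^8≡216, 234^16≡105, 234^32≡242, 234^64≡178 (mod 263).
234^66 = 234^(64+2) ≡ 51 (mod 263).
Check: 51² = 2601 ≡ 234 (mod 263). The two roots are 51 and 212.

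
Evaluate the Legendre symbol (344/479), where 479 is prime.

-1

Pull out 2^3: since 479 ≡ 7 (mod 8), (2/479) = +1, so (2/479)^3 = +1.
Reciprocity: 43 ≡ 3 and 479 ≡ 3 (mod 4), so (43/479) = −(479/43).
Reduce top mod 43: now compute (6/43).
Pull out 2: since 43 ≡ 3 (mod 8), (2/43) = -1.
Reciprocity: 3 ≡ 3 and 43 ≡ 3 (mod 4), so (3/43) = −(43/3).
Reduce top mod 3: now compute (1/3).
Reached (1/3) = 1. Collecting the sign flips along the way, the symbol is -1.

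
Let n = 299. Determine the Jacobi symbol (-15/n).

First reduce: -15 ≡ 284 (mod 299).
Pull out 2^2: since 299 ≡ 3 (mod 8), (2/299) = -1, so (2/299)^2 = +1.
Reciprocity: 71 ≡ 3 and 299 ≡ 3 (mod 4), so (71/299) = −(299/71).
Reduce top mod 71: now compute (15/71).
Reciprocity: 15 ≡ 3 and 71 ≡ 3 (mod 4), so (15/71) = −(71/15).
Reduce top mod 15: now compute (11/15).
Reciprocity: 11 ≡ 3 and 15 ≡ 3 (mod 4), so (11/15) = −(15/11).
Reduce top mod 11: now compute (4/11).
Pull out 2^2: since 11 ≡ 3 (mod 8), (2/11) = -1, so (2/11)^2 = +1.
Reached (1/11) = 1. Collecting the sign flips along the way, the symbol is -1.

-1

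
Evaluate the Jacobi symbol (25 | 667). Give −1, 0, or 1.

1

Reciprocity: 25 ≡ 1 and 667 ≡ 3 (mod 4), so (25/667) = +(667/25).
Reduce top mod 25: now compute (17/25).
Reciprocity: 17 ≡ 1 and 25 ≡ 1 (mod 4), so (17/25) = +(25/17).
Reduce top mod 17: now compute (8/17).
Pull out 2^3: since 17 ≡ 1 (mod 8), (2/17) = +1, so (2/17)^3 = +1.
Reached (1/17) = 1. Collecting the sign flips along the way, the symbol is +1.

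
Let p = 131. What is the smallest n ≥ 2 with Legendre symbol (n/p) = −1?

2

(2/131) = −1, so 2 is the smallest positive non-residue mod 131.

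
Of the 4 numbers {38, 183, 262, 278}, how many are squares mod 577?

2

(38/577) = +1 → QR.
(183/577) = -1 → non-residue.
(262/577) = +1 → QR.
(278/577) = -1 → non-residue.
Total quadratic residues among the 4: 2.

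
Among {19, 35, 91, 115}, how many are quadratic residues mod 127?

3

(19/127) = +1 → QR.
(35/127) = +1 → QR.
(91/127) = -1 → non-residue.
(115/127) = +1 → QR.
Total quadratic residues among the 4: 3.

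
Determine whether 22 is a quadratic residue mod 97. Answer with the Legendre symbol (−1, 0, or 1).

1

Pull out 2: since 97 ≡ 1 (mod 8), (2/97) = +1.
Reciprocity: 11 ≡ 3 and 97 ≡ 1 (mod 4), so (11/97) = +(97/11).
Reduce top mod 11: now compute (9/11).
Reciprocity: 9 ≡ 1 and 11 ≡ 3 (mod 4), so (9/11) = +(11/9).
Reduce top mod 9: now compute (2/9).
Pull out 2: since 9 ≡ 1 (mod 8), (2/9) = +1.
Reached (1/9) = 1. Collecting the sign flips along the way, the symbol is +1.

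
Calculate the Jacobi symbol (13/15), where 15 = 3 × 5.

Reciprocity: 13 ≡ 1 and 15 ≡ 3 (mod 4), so (13/15) = +(15/13).
Reduce top mod 13: now compute (2/13).
Pull out 2: since 13 ≡ 5 (mod 8), (2/13) = -1.
Reached (1/13) = 1. Collecting the sign flips along the way, the symbol is -1.

-1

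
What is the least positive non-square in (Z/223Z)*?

3

(2/223) = +1, so 2 is a residue.
(3/223) = −1, so 3 is the smallest positive non-residue mod 223.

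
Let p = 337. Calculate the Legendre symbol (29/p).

-1

Euler's criterion: (29/337) ≡ 29^168 (mod 337).
29^2 ≡ 167 (mod 337)
29^4 ≡ 255 (mod 337)
29^8 ≡ 321 (mod 337)
29^16 ≡ 256 (mod 337)
29^32 ≡ 158 (mod 337)
29^64 ≡ 26 (mod 337)
29^128 ≡ 2 (mod 337)
29^168 = 29^(128+32+8) ≡ 336 (mod 337).
Result is 336 ≡ −1, so (29/337) = −1.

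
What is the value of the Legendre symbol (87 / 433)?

-1

Reciprocity: 87 ≡ 3 and 433 ≡ 1 (mod 4), so (87/433) = +(433/87).
Reduce top mod 87: now compute (85/87).
Reciprocity: 85 ≡ 1 and 87 ≡ 3 (mod 4), so (85/87) = +(87/85).
Reduce top mod 85: now compute (2/85).
Pull out 2: since 85 ≡ 5 (mod 8), (2/85) = -1.
Reached (1/85) = 1. Collecting the sign flips along the way, the symbol is -1.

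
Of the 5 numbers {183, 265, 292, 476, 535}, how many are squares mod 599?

(183/599) = -1 → non-residue.
(265/599) = +1 → QR.
(292/599) = -1 → non-residue.
(476/599) = -1 → non-residue.
(535/599) = -1 → non-residue.
Total quadratic residues among the 5: 1.

1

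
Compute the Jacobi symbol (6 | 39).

Pull out 2: since 39 ≡ 7 (mod 8), (2/39) = +1.
Reciprocity: 3 ≡ 3 and 39 ≡ 3 (mod 4), so (3/39) = −(39/3).
Reduce top mod 3: now compute (0/3).
Top reduces to 0: gcd > 1, so the symbol is 0.

0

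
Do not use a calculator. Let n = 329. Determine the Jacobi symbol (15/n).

Reciprocity: 15 ≡ 3 and 329 ≡ 1 (mod 4), so (15/329) = +(329/15).
Reduce top mod 15: now compute (14/15).
Pull out 2: since 15 ≡ 7 (mod 8), (2/15) = +1.
Reciprocity: 7 ≡ 3 and 15 ≡ 3 (mod 4), so (7/15) = −(15/7).
Reduce top mod 7: now compute (1/7).
Reached (1/7) = 1. Collecting the sign flips along the way, the symbol is -1.

-1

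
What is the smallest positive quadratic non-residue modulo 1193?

(2/1193) = +1, so 2 is a residue.
(3/1193) = −1, so 3 is the smallest positive non-residue mod 1193.

3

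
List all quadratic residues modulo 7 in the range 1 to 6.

Square k = 1,…,3 (k and 7−k give the same square):
1²=1, 2²=4, 3²≡2 (mod 7).
So the quadratic residues mod 7 are {1, 2, 4}.

1 2 4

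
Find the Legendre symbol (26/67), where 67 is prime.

1

Pull out 2: since 67 ≡ 3 (mod 8), (2/67) = -1.
Reciprocity: 13 ≡ 1 and 67 ≡ 3 (mod 4), so (13/67) = +(67/13).
Reduce top mod 13: now compute (2/13).
Pull out 2: since 13 ≡ 5 (mod 8), (2/13) = -1.
Reached (1/13) = 1. Collecting the sign flips along the way, the symbol is +1.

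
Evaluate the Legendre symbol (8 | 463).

1

Pull out 2^3: since 463 ≡ 7 (mod 8), (2/463) = +1, so (2/463)^3 = +1.
Reached (1/463) = 1. Collecting the sign flips along the way, the symbol is +1.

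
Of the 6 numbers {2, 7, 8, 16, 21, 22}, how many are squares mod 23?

(2/23) = +1 → QR.
(7/23) = -1 → non-residue.
(8/23) = +1 → QR.
(16/23) = +1 → QR.
(21/23) = -1 → non-residue.
(22/23) = -1 → non-residue.
Total quadratic residues among the 6: 3.

3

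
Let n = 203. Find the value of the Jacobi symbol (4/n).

1

Pull out 2^2: since 203 ≡ 3 (mod 8), (2/203) = -1, so (2/203)^2 = +1.
Reached (1/203) = 1. Collecting the sign flips along the way, the symbol is +1.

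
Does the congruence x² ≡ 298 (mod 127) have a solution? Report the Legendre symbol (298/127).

First reduce: 298 ≡ 44 (mod 127).
Pull out 2^2: since 127 ≡ 7 (mod 8), (2/127) = +1, so (2/127)^2 = +1.
Reciprocity: 11 ≡ 3 and 127 ≡ 3 (mod 4), so (11/127) = −(127/11).
Reduce top mod 11: now compute (6/11).
Pull out 2: since 11 ≡ 3 (mod 8), (2/11) = -1.
Reciprocity: 3 ≡ 3 and 11 ≡ 3 (mod 4), so (3/11) = −(11/3).
Reduce top mod 3: now compute (2/3).
Pull out 2: since 3 ≡ 3 (mod 8), (2/3) = -1.
Reached (1/3) = 1. Collecting the sign flips along the way, the symbol is +1.

1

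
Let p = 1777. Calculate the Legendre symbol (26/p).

1

Pull out 2: since 1777 ≡ 1 (mod 8), (2/1777) = +1.
Reciprocity: 13 ≡ 1 and 1777 ≡ 1 (mod 4), so (13/1777) = +(1777/13).
Reduce top mod 13: now compute (9/13).
Reciprocity: 9 ≡ 1 and 13 ≡ 1 (mod 4), so (9/13) = +(13/9).
Reduce top mod 9: now compute (4/9).
Pull out 2^2: since 9 ≡ 1 (mod 8), (2/9) = +1, so (2/9)^2 = +1.
Reached (1/9) = 1. Collecting the sign flips along the way, the symbol is +1.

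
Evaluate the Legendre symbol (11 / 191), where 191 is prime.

-1

Reciprocity: 11 ≡ 3 and 191 ≡ 3 (mod 4), so (11/191) = −(191/11).
Reduce top mod 11: now compute (4/11).
Pull out 2^2: since 11 ≡ 3 (mod 8), (2/11) = -1, so (2/11)^2 = +1.
Reached (1/11) = 1. Collecting the sign flips along the way, the symbol is -1.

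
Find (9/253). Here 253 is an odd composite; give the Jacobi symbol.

Reciprocity: 9 ≡ 1 and 253 ≡ 1 (mod 4), so (9/253) = +(253/9).
Reduce top mod 9: now compute (1/9).
Reached (1/9) = 1. Collecting the sign flips along the way, the symbol is +1.

1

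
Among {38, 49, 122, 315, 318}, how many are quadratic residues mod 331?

3

(38/331) = -1 → non-residue.
(49/331) = +1 → QR.
(122/331) = +1 → QR.
(315/331) = -1 → non-residue.
(318/331) = +1 → QR.
Total quadratic residues among the 5: 3.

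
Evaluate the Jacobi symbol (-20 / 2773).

First reduce: -20 ≡ 2753 (mod 2773).
Reciprocity: 2753 ≡ 1 and 2773 ≡ 1 (mod 4), so (2753/2773) = +(2773/2753).
Reduce top mod 2753: now compute (20/2753).
Pull out 2^2: since 2753 ≡ 1 (mod 8), (2/2753) = +1, so (2/2753)^2 = +1.
Reciprocity: 5 ≡ 1 and 2753 ≡ 1 (mod 4), so (5/2753) = +(2753/5).
Reduce top mod 5: now compute (3/5).
Reciprocity: 3 ≡ 3 and 5 ≡ 1 (mod 4), so (3/5) = +(5/3).
Reduce top mod 3: now compute (2/3).
Pull out 2: since 3 ≡ 3 (mod 8), (2/3) = -1.
Reached (1/3) = 1. Collecting the sign flips along the way, the symbol is -1.

-1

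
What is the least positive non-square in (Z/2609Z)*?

(2/2609) = +1, so 2 is a residue.
(3/2609) = −1, so 3 is the smallest positive non-residue mod 2609.

3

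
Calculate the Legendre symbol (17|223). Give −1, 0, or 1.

Reciprocity: 17 ≡ 1 and 223 ≡ 3 (mod 4), so (17/223) = +(223/17).
Reduce top mod 17: now compute (2/17).
Pull out 2: since 17 ≡ 1 (mod 8), (2/17) = +1.
Reached (1/17) = 1. Collecting the sign flips along the way, the symbol is +1.

1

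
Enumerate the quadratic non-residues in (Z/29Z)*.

2 3 8 10 11 12 14 15 17 18 19 21 26 27

Square k = 1,…,14 (k and 29−k give the same square):
1²=1, 2²=4, 3²=9, 4²=16, 5²=25, 6²≡7, 7²≡20, 8²≡6, 9²≡23, 10²≡13, 11²≡5, 12²≡28, 13²≡24, 14²≡22 (mod 29).
The residues are {1, 4, 5, 6, 7, 9, 13, 16, 20, 22, 23, 24, 25, 28}; the non-residues are the remaining 14 nonzero classes.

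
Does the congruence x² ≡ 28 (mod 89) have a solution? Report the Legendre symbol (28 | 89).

-1

Pull out 2^2: since 89 ≡ 1 (mod 8), (2/89) = +1, so (2/89)^2 = +1.
Reciprocity: 7 ≡ 3 and 89 ≡ 1 (mod 4), so (7/89) = +(89/7).
Reduce top mod 7: now compute (5/7).
Reciprocity: 5 ≡ 1 and 7 ≡ 3 (mod 4), so (5/7) = +(7/5).
Reduce top mod 5: now compute (2/5).
Pull out 2: since 5 ≡ 5 (mod 8), (2/5) = -1.
Reached (1/5) = 1. Collecting the sign flips along the way, the symbol is -1.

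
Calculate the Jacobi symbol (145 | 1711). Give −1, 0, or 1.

Reciprocity: 145 ≡ 1 and 1711 ≡ 3 (mod 4), so (145/1711) = +(1711/145).
Reduce top mod 145: now compute (116/145).
Pull out 2^2: since 145 ≡ 1 (mod 8), (2/145) = +1, so (2/145)^2 = +1.
Reciprocity: 29 ≡ 1 and 145 ≡ 1 (mod 4), so (29/145) = +(145/29).
Reduce top mod 29: now compute (0/29).
Top reduces to 0: gcd > 1, so the symbol is 0.

0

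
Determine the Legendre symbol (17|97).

-1

Reciprocity: 17 ≡ 1 and 97 ≡ 1 (mod 4), so (17/97) = +(97/17).
Reduce top mod 17: now compute (12/17).
Pull out 2^2: since 17 ≡ 1 (mod 8), (2/17) = +1, so (2/17)^2 = +1.
Reciprocity: 3 ≡ 3 and 17 ≡ 1 (mod 4), so (3/17) = +(17/3).
Reduce top mod 3: now compute (2/3).
Pull out 2: since 3 ≡ 3 (mod 8), (2/3) = -1.
Reached (1/3) = 1. Collecting the sign flips along the way, the symbol is -1.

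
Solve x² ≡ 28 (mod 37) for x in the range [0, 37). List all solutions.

18, 19

37 ≡ 1 (mod 4), so we find a root by search.
Trying successive values, 18² = 324 ≡ 28 (mod 37). The other root is 37 − 18 = 19.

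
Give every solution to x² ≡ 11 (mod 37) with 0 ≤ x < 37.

37 ≡ 1 (mod 4), so we find a root by search.
Trying successive values, 14² = 196 ≡ 11 (mod 37). The other root is 37 − 14 = 23.

14, 23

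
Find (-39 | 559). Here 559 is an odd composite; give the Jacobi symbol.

First reduce: -39 ≡ 520 (mod 559).
Pull out 2^3: since 559 ≡ 7 (mod 8), (2/559) = +1, so (2/559)^3 = +1.
Reciprocity: 65 ≡ 1 and 559 ≡ 3 (mod 4), so (65/559) = +(559/65).
Reduce top mod 65: now compute (39/65).
Reciprocity: 39 ≡ 3 and 65 ≡ 1 (mod 4), so (39/65) = +(65/39).
Reduce top mod 39: now compute (26/39).
Pull out 2: since 39 ≡ 7 (mod 8), (2/39) = +1.
Reciprocity: 13 ≡ 1 and 39 ≡ 3 (mod 4), so (13/39) = +(39/13).
Reduce top mod 13: now compute (0/13).
Top reduces to 0: gcd > 1, so the symbol is 0.

0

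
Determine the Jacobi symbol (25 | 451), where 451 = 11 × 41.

1

Reciprocity: 25 ≡ 1 and 451 ≡ 3 (mod 4), so (25/451) = +(451/25).
Reduce top mod 25: now compute (1/25).
Reached (1/25) = 1. Collecting the sign flips along the way, the symbol is +1.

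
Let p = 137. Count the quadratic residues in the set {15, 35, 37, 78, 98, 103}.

5

(15/137) = +1 → QR.
(35/137) = -1 → non-residue.
(37/137) = +1 → QR.
(78/137) = +1 → QR.
(98/137) = +1 → QR.
(103/137) = +1 → QR.
Total quadratic residues among the 6: 5.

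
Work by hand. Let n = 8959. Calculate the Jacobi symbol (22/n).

-1

Pull out 2: since 8959 ≡ 7 (mod 8), (2/8959) = +1.
Reciprocity: 11 ≡ 3 and 8959 ≡ 3 (mod 4), so (11/8959) = −(8959/11).
Reduce top mod 11: now compute (5/11).
Reciprocity: 5 ≡ 1 and 11 ≡ 3 (mod 4), so (5/11) = +(11/5).
Reduce top mod 5: now compute (1/5).
Reached (1/5) = 1. Collecting the sign flips along the way, the symbol is -1.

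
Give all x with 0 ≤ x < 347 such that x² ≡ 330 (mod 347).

32, 315

Since 347 ≡ 3 (mod 4), a square root of 330 is 330^((347+1)/4) = 330^87 mod 347.
Repeated squaring: 330^2≡289, 330^4≡241, 330^8≡132, 330^16≡74, 330^32≡271, 330^64≡224 (mod 347).
330^87 = 330^(64+16+4+2+1) ≡ 315 (mod 347).
Check: 315² = 99225 ≡ 330 (mod 347). The two roots are 32 and 315.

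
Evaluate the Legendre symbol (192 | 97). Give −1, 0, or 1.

Euler's criterion: (192/97) ≡ 95^48 (mod 97).
95^2 ≡ 4 (mod 97)
95^4 ≡ 16 (mod 97)
95^8 ≡ 62 (mod 97)
95^16 ≡ 61 (mod 97)
95^32 ≡ 35 (mod 97)
95^48 = 95^(32+16) ≡ 1 (mod 97).
Result is 1, so (192/97) = 1.

1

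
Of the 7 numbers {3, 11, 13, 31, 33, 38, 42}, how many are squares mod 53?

4

(3/53) = -1 → non-residue.
(11/53) = +1 → QR.
(13/53) = +1 → QR.
(31/53) = -1 → non-residue.
(33/53) = -1 → non-residue.
(38/53) = +1 → QR.
(42/53) = +1 → QR.
Total quadratic residues among the 7: 4.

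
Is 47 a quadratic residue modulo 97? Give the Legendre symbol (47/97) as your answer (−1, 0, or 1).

1

Reciprocity: 47 ≡ 3 and 97 ≡ 1 (mod 4), so (47/97) = +(97/47).
Reduce top mod 47: now compute (3/47).
Reciprocity: 3 ≡ 3 and 47 ≡ 3 (mod 4), so (3/47) = −(47/3).
Reduce top mod 3: now compute (2/3).
Pull out 2: since 3 ≡ 3 (mod 8), (2/3) = -1.
Reached (1/3) = 1. Collecting the sign flips along the way, the symbol is +1.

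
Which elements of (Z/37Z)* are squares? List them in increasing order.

1,3,4,7,9,10,11,12,16,21,25,26,27,28,30,33,34,36

Square k = 1,…,18 (k and 37−k give the same square):
1²=1, 2²=4, 3²=9, 4²=16, 5²=25, 6²=36, 7²≡12, 8²≡27, 9²≡7, 10²≡26, 11²≡10, 12²≡33, 13²≡21, 14²≡11, 15²≡3, 16²≡34, 17²≡30, 18²≡28 (mod 37).
So the quadratic residues mod 37 are {1, 3, 4, 7, 9, 10, 11, 12, 16, 21, 25, 26, 27, 28, 30, 33, 34, 36}.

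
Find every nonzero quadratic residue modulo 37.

1,3,4,7,9,10,11,12,16,21,25,26,27,28,30,33,34,36

Square k = 1,…,18 (k and 37−k give the same square):
1²=1, 2²=4, 3²=9, 4²=16, 5²=25, 6²=36, 7²≡12, 8²≡27, 9²≡7, 10²≡26, 11²≡10, 12²≡33, 13²≡21, 14²≡11, 15²≡3, 16²≡34, 17²≡30, 18²≡28 (mod 37).
So the quadratic residues mod 37 are {1, 3, 4, 7, 9, 10, 11, 12, 16, 21, 25, 26, 27, 28, 30, 33, 34, 36}.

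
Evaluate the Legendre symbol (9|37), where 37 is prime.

Euler's criterion: (9/37) ≡ 9^18 (mod 37).
9^2 ≡ 7 (mod 37)
9^4 ≡ 12 (mod 37)
9^8 ≡ 33 (mod 37)
9^16 ≡ 16 (mod 37)
9^18 = 9^(16+2) ≡ 1 (mod 37).
Result is 1, so (9/37) = 1.

1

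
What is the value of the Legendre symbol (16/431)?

Pull out 2^4: since 431 ≡ 7 (mod 8), (2/431) = +1, so (2/431)^4 = +1.
Reached (1/431) = 1. Collecting the sign flips along the way, the symbol is +1.

1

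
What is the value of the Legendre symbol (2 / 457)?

1

Euler's criterion: (2/457) ≡ 2^228 (mod 457).
2^2 ≡ 4 (mod 457)
2^4 ≡ 16 (mod 457)
2^8 ≡ 256 (mod 457)
2^16 ≡ 185 (mod 457)
2^32 ≡ 407 (mod 457)
2^64 ≡ 215 (mod 457)
2^128 ≡ 68 (mod 457)
2^228 = 2^(128+64+32+4) ≡ 1 (mod 457).
Result is 1, so (2/457) = 1.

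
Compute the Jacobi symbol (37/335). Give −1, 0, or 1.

-1

Reciprocity: 37 ≡ 1 and 335 ≡ 3 (mod 4), so (37/335) = +(335/37).
Reduce top mod 37: now compute (2/37).
Pull out 2: since 37 ≡ 5 (mod 8), (2/37) = -1.
Reached (1/37) = 1. Collecting the sign flips along the way, the symbol is -1.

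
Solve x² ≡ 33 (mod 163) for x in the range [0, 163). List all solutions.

Since 163 ≡ 3 (mod 4), a square root of 33 is 33^((163+1)/4) = 33^41 mod 163.
Repeated squaring: 33^2≡111, 33^4≡96, 33^8≡88, 33^16≡83, 33^32≡43 (mod 163).
33^41 = 33^(32+8+1) ≡ 14 (mod 163).
Check: 14² = 196 ≡ 33 (mod 163). The two roots are 14 and 149.

14, 149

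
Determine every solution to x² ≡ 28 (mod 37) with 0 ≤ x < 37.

18, 19

37 ≡ 1 (mod 4), so we find a root by search.
Trying successive values, 18² = 324 ≡ 28 (mod 37). The other root is 37 − 18 = 19.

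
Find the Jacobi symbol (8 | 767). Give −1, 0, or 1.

Pull out 2^3: since 767 ≡ 7 (mod 8), (2/767) = +1, so (2/767)^3 = +1.
Reached (1/767) = 1. Collecting the sign flips along the way, the symbol is +1.

1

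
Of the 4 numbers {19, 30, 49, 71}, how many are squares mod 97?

(19/97) = -1 → non-residue.
(30/97) = -1 → non-residue.
(49/97) = +1 → QR.
(71/97) = -1 → non-residue.
Total quadratic residues among the 4: 1.

1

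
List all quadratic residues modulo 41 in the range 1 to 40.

1, 2, 4, 5, 8, 9, 10, 16, 18, 20, 21, 23, 25, 31, 32, 33, 36, 37, 39, 40

Square k = 1,…,20 (k and 41−k give the same square):
1²=1, 2²=4, 3²=9, 4²=16, 5²=25, 6²=36, 7²≡8, 8²≡23, 9²≡40, 10²≡18, 11²≡39, 12²≡21, 13²≡5, 14²≡32, 15²≡20, 16²≡10, 17²≡2, 18²≡37, 19²≡33, 20²≡31 (mod 41).
So the quadratic residues mod 41 are {1, 2, 4, 5, 8, 9, 10, 16, 18, 20, 21, 23, 25, 31, 32, 33, 36, 37, 39, 40}.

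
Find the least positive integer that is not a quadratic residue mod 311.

(2/311) = +1, so 2 is a residue.
(3/311) = +1, so 3 is a residue.
(4/311) = +1, so 4 is a residue.
(5/311) = +1, so 5 is a residue.
(6/311) = +1, so 6 is a residue.
(7/311) = +1, so 7 is a residue.
(8/311) = +1, so 8 is a residue.
(9/311) = +1, so 9 is a residue.
(10/311) = +1, so 10 is a residue.
(11/311) = −1, so 11 is the smallest positive non-residue mod 311.

11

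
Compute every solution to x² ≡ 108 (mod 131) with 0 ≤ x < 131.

Since 131 ≡ 3 (mod 4), a square root of 108 is 108^((131+1)/4) = 108^33 mod 131.
Repeated squaring: 108^2≡5, 108^4≡25, 108^8≡101, 108^16≡114, 108^32≡27 (mod 131).
108^33 = 108^(32+1) ≡ 34 (mod 131).
Check: 34² = 1156 ≡ 108 (mod 131). The two roots are 34 and 97.

34, 97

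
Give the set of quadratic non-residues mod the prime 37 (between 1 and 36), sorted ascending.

Square k = 1,…,18 (k and 37−k give the same square):
1²=1, 2²=4, 3²=9, 4²=16, 5²=25, 6²=36, 7²≡12, 8²≡27, 9²≡7, 10²≡26, 11²≡10, 12²≡33, 13²≡21, 14²≡11, 15²≡3, 16²≡34, 17²≡30, 18²≡28 (mod 37).
The residues are {1, 3, 4, 7, 9, 10, 11, 12, 16, 21, 25, 26, 27, 28, 30, 33, 34, 36}; the non-residues are the remaining 18 nonzero classes.

2 5 6 8 13 14 15 17 18 19 20 22 23 24 29 31 32 35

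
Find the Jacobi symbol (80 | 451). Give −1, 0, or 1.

Pull out 2^4: since 451 ≡ 3 (mod 8), (2/451) = -1, so (2/451)^4 = +1.
Reciprocity: 5 ≡ 1 and 451 ≡ 3 (mod 4), so (5/451) = +(451/5).
Reduce top mod 5: now compute (1/5).
Reached (1/5) = 1. Collecting the sign flips along the way, the symbol is +1.

1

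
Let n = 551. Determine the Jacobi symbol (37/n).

Reciprocity: 37 ≡ 1 and 551 ≡ 3 (mod 4), so (37/551) = +(551/37).
Reduce top mod 37: now compute (33/37).
Reciprocity: 33 ≡ 1 and 37 ≡ 1 (mod 4), so (33/37) = +(37/33).
Reduce top mod 33: now compute (4/33).
Pull out 2^2: since 33 ≡ 1 (mod 8), (2/33) = +1, so (2/33)^2 = +1.
Reached (1/33) = 1. Collecting the sign flips along the way, the symbol is +1.

1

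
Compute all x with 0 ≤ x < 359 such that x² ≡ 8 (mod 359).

Since 359 ≡ 3 (mod 4), a square root of 8 is 8^((359+1)/4) = 8^90 mod 359.
Repeated squaring: 8^2≡64, 8^4≡147, 8^8≡69, 8^16≡94, 8^32≡220, 8^64≡294 (mod 359).
8^90 = 8^(64+16+8+2) ≡ 321 (mod 359).
Check: 321² = 103041 ≡ 8 (mod 359). The two roots are 38 and 321.

38, 321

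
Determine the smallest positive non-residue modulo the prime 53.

(2/53) = −1, so 2 is the smallest positive non-residue mod 53.

2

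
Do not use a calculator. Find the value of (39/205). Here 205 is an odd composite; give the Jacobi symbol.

Reciprocity: 39 ≡ 3 and 205 ≡ 1 (mod 4), so (39/205) = +(205/39).
Reduce top mod 39: now compute (10/39).
Pull out 2: since 39 ≡ 7 (mod 8), (2/39) = +1.
Reciprocity: 5 ≡ 1 and 39 ≡ 3 (mod 4), so (5/39) = +(39/5).
Reduce top mod 5: now compute (4/5).
Pull out 2^2: since 5 ≡ 5 (mod 8), (2/5) = -1, so (2/5)^2 = +1.
Reached (1/5) = 1. Collecting the sign flips along the way, the symbol is +1.

1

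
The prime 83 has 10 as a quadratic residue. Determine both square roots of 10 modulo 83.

Since 83 ≡ 3 (mod 4), a square root of 10 is 10^((83+1)/4) = 10^21 mod 83.
Repeated squaring: 10^2≡17, 10^4≡40, 10^8≡23, 10^16≡31 (mod 83).
10^21 = 10^(16+4+1) ≡ 33 (mod 83).
Check: 33² = 1089 ≡ 10 (mod 83). The two roots are 33 and 50.

33, 50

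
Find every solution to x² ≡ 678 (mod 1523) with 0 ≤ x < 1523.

Since 1523 ≡ 3 (mod 4), a square root of 678 is 678^((1523+1)/4) = 678^381 mod 1523.
Repeated squaring: 678^2≡1261, 678^4≡109, 678^8≡1220, 678^16≡429, 678^32≡1281, 678^64≡690, 678^128≡924, 678^256≡896 (mod 1523).
678^381 = 678^(256+64+32+16+8+4+1) ≡ 1360 (mod 1523).
Check: 1360² = 1849600 ≡ 678 (mod 1523). The two roots are 163 and 1360.

163, 1360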